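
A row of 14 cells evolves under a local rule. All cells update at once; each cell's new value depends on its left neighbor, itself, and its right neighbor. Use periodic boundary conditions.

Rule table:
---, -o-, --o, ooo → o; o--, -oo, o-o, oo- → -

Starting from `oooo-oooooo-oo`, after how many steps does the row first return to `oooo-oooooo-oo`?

4

ooo---oooo---o
oo--oo-oo--oo-
---o------o---
oooo-oooooo-oo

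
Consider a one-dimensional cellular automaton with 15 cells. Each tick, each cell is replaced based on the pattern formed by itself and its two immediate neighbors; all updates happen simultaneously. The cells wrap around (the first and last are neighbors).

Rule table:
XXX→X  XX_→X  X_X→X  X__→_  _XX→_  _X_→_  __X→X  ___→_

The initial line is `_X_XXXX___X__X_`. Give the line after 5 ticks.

X_X_X_X_X__X_X_

X_X_XXX__X__X__
_X_X_XX_X__X__X
X_X_X_XX__X__X_
_X_X_X_X_X__X_X
X_X_X_X_X__X_X_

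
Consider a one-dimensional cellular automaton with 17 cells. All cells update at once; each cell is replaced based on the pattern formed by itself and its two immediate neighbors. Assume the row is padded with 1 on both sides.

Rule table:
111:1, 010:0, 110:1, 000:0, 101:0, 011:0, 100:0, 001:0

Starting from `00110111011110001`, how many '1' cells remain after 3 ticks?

00010011001110000
00000001000110000
00000000000010000
count of 1: 1

1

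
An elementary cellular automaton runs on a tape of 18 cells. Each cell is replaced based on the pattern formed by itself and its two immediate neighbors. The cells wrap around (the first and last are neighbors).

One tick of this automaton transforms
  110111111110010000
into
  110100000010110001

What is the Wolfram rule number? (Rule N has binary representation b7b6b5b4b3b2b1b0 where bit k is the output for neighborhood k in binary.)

78

position 4: 111 → 0  (bit 7 = 0)
position 1: 110 → 1  (bit 6 = 1)
position 2: 101 → 0  (bit 5 = 0)
position 11: 100 → 0  (bit 4 = 0)
position 0: 011 → 1  (bit 3 = 1)
position 13: 010 → 1  (bit 2 = 1)
position 12: 001 → 1  (bit 1 = 1)
position 15: 000 → 0  (bit 0 = 0)
bits b7..b0 = 01001110 = 78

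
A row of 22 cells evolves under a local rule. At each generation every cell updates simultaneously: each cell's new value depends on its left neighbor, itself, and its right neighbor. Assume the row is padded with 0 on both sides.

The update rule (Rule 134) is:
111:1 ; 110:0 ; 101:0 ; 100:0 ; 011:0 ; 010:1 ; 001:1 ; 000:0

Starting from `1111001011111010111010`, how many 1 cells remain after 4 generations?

generation 1: 0110011001110010010010
generation 2: 1000100010100110110110
generation 3: 1001100110101000000000
generation 4: 1010001000101000000000
count of 1: 5

5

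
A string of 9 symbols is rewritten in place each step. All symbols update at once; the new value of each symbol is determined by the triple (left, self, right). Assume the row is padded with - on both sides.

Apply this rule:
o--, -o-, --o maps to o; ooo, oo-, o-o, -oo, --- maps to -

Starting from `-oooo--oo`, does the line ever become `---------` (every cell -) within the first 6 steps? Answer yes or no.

step 1: o----oo--
step 2: oo--o--o-
step 3: --ooooooo
step 4: -o-------
step 5: ooo------
step 6: ---o-----
step 6 is ---o-----, still not uniform -

no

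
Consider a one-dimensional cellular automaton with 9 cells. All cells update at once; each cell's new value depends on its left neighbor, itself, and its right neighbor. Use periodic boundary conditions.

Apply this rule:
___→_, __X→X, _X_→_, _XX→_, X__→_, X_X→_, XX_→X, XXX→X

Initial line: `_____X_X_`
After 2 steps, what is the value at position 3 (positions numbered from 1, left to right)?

____X____
___X_____
position 3 holds _

_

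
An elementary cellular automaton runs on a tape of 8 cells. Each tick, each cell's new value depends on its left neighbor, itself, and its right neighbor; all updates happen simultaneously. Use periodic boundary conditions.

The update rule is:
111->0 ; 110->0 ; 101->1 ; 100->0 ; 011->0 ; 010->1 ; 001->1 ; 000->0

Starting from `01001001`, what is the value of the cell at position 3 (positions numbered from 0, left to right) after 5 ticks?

1

tick 1: 11011011
tick 2: 00100100
tick 3: 01101100
tick 4: 10010000
tick 5: 10110001
position 3 holds 1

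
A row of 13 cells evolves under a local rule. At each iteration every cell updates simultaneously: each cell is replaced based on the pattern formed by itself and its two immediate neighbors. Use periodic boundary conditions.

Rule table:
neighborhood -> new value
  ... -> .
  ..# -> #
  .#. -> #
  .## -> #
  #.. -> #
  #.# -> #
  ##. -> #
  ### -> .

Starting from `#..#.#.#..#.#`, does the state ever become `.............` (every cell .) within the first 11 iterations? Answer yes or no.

yes

iteration 1: #############
iteration 2: .............
all cells are . at iteration 2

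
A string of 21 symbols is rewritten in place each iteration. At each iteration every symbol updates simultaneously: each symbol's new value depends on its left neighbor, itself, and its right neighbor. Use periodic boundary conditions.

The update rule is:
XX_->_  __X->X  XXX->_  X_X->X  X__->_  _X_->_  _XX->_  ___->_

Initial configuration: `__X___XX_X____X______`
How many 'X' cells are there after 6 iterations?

4

_X___X__X____X_______
X___X__X____X________
___X__X____X________X
__X__X____X________X_
_X__X____X________X__
X__X____X________X___
count of X: 4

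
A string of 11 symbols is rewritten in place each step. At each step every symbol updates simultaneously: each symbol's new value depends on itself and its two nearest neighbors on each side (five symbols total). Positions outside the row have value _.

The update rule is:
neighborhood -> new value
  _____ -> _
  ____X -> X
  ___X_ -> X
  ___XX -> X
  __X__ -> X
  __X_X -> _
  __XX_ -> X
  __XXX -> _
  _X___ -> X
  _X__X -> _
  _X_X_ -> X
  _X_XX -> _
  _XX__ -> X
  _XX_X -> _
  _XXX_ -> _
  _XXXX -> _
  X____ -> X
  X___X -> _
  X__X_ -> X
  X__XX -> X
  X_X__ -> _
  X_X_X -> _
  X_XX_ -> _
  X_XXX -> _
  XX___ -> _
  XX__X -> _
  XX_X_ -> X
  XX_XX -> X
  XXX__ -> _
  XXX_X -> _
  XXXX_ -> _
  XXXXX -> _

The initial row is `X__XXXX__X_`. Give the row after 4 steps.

XXXXX_X_X_X

X_X_____XXX
_X_XX_XX___
X____X_X_X_
XXXXX_X_X_X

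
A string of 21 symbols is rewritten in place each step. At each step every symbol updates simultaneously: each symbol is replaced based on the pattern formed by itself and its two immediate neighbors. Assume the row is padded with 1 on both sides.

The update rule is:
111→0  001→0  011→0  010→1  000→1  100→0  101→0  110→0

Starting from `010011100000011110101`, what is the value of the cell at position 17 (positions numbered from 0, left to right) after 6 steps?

0

010000001111000000100
010111100000011110100
010000001111000000100  (repeats step 1; period 2)
step 6: 010111100000011110100
position 17 holds 0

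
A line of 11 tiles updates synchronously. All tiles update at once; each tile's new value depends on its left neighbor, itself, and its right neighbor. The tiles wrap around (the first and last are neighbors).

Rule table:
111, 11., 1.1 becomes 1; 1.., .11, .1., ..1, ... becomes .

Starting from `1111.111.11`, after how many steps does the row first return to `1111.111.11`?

11

11111.111.1
111111.111.
.111111.111
1.111111.11
11.111111.1
111.111111.
.111.111111
1.111.11111
11.111.1111
111.111.111
1111.111.11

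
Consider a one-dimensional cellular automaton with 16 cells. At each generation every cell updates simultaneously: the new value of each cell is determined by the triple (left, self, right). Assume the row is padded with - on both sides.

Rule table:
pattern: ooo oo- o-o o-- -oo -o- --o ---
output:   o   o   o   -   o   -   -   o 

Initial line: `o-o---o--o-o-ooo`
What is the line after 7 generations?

ooooooooo--ooooo

-o--o-----o-oooo
------ooo--ooooo
ooooo-ooo--ooooo
ooooooooo--ooooo
ooooooooo--ooooo  (fixed point — unchanged through generation 7)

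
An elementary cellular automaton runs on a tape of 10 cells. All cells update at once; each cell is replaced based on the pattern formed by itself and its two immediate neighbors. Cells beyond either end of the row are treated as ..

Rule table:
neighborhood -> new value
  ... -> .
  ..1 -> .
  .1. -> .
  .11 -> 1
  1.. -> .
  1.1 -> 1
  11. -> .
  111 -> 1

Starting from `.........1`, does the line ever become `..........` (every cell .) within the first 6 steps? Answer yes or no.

..........
all cells are . at step 1

yes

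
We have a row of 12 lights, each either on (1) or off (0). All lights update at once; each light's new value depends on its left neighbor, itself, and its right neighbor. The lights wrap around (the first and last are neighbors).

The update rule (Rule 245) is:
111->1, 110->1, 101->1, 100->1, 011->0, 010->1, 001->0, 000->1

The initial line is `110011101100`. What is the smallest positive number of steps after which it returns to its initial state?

011001110110
001100111011
100110011101
110011001110
011001100111
101100110011
110110011001
111011001100
011101100110
001110110011
100111011001
110011101100

12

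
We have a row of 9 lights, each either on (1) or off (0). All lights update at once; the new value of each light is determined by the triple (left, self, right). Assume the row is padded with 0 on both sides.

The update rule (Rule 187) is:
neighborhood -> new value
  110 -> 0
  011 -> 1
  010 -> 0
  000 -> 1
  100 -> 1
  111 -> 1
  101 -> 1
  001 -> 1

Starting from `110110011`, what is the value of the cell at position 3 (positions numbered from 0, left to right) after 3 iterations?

1

iteration 1: 101101110
iteration 2: 011011101
iteration 3: 110111010
position 3 holds 1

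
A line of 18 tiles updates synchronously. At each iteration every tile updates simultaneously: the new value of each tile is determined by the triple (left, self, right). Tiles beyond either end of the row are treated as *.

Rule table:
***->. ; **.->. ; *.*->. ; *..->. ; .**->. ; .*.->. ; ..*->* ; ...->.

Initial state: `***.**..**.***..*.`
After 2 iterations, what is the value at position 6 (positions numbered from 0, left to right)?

*

iteration 1: .......*.......*..
iteration 2: ......*.......*..*
position 6 holds *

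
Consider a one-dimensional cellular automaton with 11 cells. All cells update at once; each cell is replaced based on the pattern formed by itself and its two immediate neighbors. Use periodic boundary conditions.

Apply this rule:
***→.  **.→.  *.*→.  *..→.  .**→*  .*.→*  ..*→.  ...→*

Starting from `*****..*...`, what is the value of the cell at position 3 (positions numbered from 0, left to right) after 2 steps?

*......*.*.
*.****.*.*.
position 3 holds *

*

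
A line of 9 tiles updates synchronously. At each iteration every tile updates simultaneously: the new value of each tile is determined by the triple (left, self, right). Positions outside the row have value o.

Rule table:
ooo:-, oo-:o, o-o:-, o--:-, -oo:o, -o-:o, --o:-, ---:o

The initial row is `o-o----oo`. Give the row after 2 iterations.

iteration 1: o-o-oo-o-
iteration 2: o-o-oo-o-

o-o-oo-o-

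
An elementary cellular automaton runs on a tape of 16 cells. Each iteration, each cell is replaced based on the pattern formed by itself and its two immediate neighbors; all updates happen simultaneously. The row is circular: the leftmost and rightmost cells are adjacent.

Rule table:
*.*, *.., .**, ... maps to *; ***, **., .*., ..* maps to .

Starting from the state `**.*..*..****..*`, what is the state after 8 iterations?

..*.*..*.*...*.*
*..*.*..*.**..*.
.*..*.*..**.*..*
*.*..*.*.*.*.*..
.*.*..*.*.*.*.*.
..*.*..*.*.*.*.*
*..*.*..*.*.*.*.
.*..*.*..*.*.*.*

.*..*.*..*.*.*.*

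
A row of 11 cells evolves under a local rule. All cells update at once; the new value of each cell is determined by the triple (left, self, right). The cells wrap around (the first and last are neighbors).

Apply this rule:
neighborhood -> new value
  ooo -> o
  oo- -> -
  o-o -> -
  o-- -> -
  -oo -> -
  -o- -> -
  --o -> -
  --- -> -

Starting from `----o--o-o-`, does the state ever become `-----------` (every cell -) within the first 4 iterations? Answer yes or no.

yes

iteration 1: -----------
all cells are - at iteration 1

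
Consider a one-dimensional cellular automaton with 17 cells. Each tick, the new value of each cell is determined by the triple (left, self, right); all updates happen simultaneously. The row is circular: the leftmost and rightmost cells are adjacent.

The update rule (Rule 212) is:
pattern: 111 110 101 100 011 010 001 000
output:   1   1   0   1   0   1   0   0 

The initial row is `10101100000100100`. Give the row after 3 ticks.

10011001100011010

tick 1: 10100110000110110
tick 2: 10110011000010010
tick 3: 10011001100011010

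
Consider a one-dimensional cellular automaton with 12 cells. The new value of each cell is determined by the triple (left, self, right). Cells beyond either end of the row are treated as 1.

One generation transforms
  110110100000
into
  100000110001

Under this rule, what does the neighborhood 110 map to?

0

At position 1 the neighborhood is 110; the next row has 0 there.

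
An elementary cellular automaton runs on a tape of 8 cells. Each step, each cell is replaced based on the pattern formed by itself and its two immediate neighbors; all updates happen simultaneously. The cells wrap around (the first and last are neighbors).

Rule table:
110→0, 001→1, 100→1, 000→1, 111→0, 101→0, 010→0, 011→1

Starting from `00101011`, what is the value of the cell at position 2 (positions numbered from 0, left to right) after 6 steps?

step 1: 11000010
step 2: 10111100
step 3: 00100011
step 4: 11011110
step 5: 10010000
step 6: 01101111
position 2 holds 1

1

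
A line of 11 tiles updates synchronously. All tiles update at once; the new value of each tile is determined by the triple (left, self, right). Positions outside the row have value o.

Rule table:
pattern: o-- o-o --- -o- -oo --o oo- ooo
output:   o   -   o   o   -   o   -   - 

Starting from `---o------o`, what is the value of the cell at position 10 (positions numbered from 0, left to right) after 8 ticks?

-

oooooooooo-
-----------
ooooooooooo
-----------  (repeats tick 2; period 2)
tick 8: -----------
position 10 holds -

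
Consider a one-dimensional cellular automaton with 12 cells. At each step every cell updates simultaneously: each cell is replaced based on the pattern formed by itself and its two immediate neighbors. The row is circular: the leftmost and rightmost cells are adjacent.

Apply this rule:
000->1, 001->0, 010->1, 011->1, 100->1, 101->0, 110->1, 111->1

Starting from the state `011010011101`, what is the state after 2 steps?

011011011101

011011011101
011011011101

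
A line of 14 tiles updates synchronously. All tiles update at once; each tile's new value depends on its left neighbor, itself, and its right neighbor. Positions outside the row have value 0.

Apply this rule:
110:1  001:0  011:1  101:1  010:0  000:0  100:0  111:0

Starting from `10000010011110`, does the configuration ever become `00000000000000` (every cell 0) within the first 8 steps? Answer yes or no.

00000000010010
00000000000000
all cells are 0 at step 2

yes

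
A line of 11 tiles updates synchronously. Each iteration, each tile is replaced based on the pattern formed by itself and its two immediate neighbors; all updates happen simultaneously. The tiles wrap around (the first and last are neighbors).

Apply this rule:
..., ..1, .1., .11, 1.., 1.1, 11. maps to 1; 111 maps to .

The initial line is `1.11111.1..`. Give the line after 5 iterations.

111...11111

111...11111
..11111....
111...11111  (repeats iteration 1; period 2)
iteration 5: 111...11111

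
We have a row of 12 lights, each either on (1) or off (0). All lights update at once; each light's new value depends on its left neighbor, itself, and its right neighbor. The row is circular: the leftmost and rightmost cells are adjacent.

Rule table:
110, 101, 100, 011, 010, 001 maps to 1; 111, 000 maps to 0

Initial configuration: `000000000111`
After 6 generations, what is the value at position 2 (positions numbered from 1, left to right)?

100000001101
110000011111
011000110000
111101111000
100111001101
111101111111
position 2 holds 1

1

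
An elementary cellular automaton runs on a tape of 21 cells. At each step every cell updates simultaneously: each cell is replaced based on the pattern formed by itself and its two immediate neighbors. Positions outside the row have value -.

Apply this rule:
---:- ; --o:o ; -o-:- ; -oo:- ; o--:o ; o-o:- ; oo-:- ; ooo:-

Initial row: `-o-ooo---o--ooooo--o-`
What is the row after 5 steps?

------o-oo-o-----o-o-

o-----o-o-oo-----oo-o
-o---o------o---o----
o-o-o-o----o-o-o-o---
-------o--o-------o--
------o-oo-o-----o-o-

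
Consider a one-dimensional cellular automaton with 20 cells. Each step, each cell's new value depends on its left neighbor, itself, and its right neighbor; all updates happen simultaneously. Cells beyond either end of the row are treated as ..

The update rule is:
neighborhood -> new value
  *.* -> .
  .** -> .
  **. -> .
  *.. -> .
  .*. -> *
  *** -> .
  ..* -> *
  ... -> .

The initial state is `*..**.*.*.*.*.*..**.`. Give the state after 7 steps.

*.*...*.*.*.*.*.*...
*.*..**.*.*.*.*.*...
*.*.*...*.*.*.*.*...
*.*.*..**.*.*.*.*...
*.*.*.*...*.*.*.*...
*.*.*.*..**.*.*.*...
*.*.*.*.*...*.*.*...

*.*.*.*.*...*.*.*...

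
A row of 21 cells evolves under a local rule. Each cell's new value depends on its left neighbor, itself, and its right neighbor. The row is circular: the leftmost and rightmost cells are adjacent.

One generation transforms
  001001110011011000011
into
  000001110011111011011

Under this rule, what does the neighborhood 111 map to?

At position 6 the neighborhood is 111; the next row has 1 there.

1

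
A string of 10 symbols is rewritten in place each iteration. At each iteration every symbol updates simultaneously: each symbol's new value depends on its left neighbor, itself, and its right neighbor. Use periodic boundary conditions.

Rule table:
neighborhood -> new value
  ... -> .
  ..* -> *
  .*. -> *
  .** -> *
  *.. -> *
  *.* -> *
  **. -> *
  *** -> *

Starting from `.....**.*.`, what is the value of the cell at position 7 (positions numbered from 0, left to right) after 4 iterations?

*

....******
*..*******
**********
**********
position 7 holds *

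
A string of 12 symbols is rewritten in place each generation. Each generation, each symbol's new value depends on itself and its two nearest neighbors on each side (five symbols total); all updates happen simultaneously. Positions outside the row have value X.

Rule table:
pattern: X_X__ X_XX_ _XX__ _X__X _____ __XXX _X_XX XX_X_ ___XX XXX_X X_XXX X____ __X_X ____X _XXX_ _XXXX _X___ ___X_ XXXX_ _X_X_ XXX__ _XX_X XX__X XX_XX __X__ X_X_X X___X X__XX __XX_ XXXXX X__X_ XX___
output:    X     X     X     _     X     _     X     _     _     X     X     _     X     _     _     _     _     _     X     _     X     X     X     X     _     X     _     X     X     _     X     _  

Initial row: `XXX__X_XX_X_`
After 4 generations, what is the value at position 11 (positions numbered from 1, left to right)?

_

generation 1: _XXXXXXXX_XX
generation 2: XX_____XXXX_
generation 3: XX__X____XXX
generation 4: XXXX________
position 11 holds _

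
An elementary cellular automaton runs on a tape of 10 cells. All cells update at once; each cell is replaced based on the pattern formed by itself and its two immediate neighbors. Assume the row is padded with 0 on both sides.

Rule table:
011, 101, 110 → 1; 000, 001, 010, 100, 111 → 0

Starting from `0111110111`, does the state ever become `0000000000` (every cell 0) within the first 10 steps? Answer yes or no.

yes

0100011101
0000010110
0000001110
0000001010
0000000100
0000000000
all cells are 0 at step 6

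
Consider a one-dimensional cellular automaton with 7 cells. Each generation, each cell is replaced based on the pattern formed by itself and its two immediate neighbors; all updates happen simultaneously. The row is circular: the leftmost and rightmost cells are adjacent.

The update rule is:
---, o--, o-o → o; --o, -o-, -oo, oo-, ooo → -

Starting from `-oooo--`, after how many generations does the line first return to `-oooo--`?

-----oo
oooo---
----oo-
ooo---o
---oo--
oo---oo
--oo---
o---ooo
-oo----
---oooo
oo-----
--oooo-
o-----o
-oooo--

14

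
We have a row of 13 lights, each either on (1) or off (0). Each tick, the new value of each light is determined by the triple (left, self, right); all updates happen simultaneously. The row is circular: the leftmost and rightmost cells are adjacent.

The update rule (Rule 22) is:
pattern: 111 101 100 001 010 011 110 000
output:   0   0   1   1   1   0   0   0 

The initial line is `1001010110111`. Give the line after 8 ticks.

1111101000101

0111010000000
1000011000000
1100100100001
0011111110010
0100000001111
0110000010000
1001000111000
1111101000101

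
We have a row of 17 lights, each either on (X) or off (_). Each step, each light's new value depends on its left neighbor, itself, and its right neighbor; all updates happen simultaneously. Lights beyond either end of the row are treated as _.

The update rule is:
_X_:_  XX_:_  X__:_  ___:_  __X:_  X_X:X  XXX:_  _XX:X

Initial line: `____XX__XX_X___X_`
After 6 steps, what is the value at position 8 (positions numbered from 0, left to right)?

_

step 1: ____X___X_X______
step 2: _________X_______
step 3: _________________
step 4: _________________  (fixed point — unchanged through step 6)
position 8 holds _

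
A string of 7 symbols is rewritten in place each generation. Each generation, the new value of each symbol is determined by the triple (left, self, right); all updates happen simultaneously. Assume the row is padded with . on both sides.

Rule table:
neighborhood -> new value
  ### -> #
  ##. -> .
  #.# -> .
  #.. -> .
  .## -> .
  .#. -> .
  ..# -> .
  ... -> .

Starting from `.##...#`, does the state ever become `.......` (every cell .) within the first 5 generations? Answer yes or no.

.......
all cells are . at generation 1

yes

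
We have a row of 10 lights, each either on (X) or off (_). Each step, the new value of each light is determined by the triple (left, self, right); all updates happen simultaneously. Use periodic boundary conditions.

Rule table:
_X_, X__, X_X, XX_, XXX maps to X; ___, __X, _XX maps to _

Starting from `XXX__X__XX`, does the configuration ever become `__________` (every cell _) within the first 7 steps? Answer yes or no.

no

XXXX_XX__X
XXXXX_XX__
_XXXXX_XX_
__XXXXX_XX
X__XXXXX_X
XX__XXXXX_
_XX__XXXXX
step 7 is _XX__XXXXX, still not uniform _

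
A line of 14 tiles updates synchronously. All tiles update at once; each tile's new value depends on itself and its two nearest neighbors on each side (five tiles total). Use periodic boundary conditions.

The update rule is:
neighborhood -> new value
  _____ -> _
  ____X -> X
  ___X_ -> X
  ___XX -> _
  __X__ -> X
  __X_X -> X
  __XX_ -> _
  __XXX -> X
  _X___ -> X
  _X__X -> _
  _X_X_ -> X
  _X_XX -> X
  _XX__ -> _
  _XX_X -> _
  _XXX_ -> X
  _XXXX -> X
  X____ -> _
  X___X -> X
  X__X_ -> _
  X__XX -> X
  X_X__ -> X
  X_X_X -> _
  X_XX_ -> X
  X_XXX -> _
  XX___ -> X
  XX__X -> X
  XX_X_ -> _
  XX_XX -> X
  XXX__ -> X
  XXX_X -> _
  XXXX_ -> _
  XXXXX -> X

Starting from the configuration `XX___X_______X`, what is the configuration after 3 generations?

_XX__XX_X_X__X

XXXXXXX____X_X
XXXXX_XX_XXXX_
_XX__XX_X_X__X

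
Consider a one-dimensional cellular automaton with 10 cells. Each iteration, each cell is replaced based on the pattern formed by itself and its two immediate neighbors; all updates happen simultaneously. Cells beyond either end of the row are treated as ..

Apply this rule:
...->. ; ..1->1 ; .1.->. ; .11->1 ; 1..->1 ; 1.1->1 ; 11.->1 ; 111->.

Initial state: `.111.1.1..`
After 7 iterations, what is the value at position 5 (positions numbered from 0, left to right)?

11.11.1.1.
111111.1.1
1....11.1.
.1..1111.1
1.111..11.
.11.111111
11111....1
position 5 holds .

.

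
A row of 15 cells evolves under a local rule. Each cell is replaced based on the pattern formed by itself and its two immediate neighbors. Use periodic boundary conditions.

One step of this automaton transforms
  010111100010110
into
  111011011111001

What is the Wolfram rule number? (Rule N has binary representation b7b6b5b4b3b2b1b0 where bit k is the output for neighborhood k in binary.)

183

position 4: 111 → 1  (bit 7 = 1)
position 6: 110 → 0  (bit 6 = 0)
position 2: 101 → 1  (bit 5 = 1)
position 7: 100 → 1  (bit 4 = 1)
position 3: 011 → 0  (bit 3 = 0)
position 1: 010 → 1  (bit 2 = 1)
position 0: 001 → 1  (bit 1 = 1)
position 8: 000 → 1  (bit 0 = 1)
bits b7..b0 = 10110111 = 183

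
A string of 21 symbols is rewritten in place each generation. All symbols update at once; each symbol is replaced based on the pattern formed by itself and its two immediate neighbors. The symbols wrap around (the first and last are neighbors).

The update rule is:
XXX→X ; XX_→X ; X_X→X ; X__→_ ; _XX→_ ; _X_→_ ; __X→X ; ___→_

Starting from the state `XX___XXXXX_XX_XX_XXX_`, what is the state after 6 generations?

generation 1: _X__X_XXXXX_XX_XX_XXX
generation 2: X__X_X_XXXXX_XX_XX_XX
generation 3: X_X_X_X_XXXXX_XX_XX_X
generation 4: XX_X_X_X_XXXXX_XX_XX_
generation 5: _XX_X_X_X_XXXXX_XX_XX
generation 6: X_XX_X_X_X_XXXXX_XX_X

X_XX_X_X_X_XXXXX_XX_X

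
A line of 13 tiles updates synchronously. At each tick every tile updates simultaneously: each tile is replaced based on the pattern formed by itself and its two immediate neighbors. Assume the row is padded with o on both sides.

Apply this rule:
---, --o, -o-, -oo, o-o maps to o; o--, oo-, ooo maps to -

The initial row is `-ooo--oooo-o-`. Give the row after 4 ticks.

tick 1: oo---oo---ooo
tick 2: ---ooo--ooo--
tick 3: -ooo---oo---o
tick 4: oo---ooo--ooo

oo---ooo--ooo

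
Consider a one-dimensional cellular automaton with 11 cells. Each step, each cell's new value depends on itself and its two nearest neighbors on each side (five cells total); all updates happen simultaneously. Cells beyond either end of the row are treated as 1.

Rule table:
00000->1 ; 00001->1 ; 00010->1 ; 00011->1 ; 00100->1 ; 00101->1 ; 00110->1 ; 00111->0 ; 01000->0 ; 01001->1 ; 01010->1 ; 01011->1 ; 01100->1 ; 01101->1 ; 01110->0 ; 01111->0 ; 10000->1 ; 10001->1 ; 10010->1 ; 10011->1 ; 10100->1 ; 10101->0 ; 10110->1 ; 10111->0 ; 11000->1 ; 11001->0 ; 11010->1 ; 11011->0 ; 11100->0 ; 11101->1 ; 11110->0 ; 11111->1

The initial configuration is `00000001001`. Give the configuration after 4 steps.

11111111110
11111111010
11111101101
11110101100

11110101100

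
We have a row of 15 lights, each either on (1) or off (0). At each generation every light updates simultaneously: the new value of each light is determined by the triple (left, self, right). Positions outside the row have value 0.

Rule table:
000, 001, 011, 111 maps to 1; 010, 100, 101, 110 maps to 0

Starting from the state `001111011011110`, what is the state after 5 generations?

100100111001001

111110010011100
111100100111001
111001001110010
110010011100100
100100111001001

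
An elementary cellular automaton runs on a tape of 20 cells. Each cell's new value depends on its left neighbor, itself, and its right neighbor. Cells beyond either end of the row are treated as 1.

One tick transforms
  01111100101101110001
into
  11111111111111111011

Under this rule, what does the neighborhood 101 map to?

1

At position 0 the neighborhood is 101; the next row has 1 there.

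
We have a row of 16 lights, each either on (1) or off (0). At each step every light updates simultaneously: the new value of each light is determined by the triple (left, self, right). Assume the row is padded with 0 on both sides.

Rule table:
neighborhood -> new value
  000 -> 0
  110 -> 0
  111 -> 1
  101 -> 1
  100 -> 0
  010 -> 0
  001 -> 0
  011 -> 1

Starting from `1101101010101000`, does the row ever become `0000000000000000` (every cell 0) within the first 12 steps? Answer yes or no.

1011010101010000
0110101010100000
0101010101000000
0010101010000000
0001010100000000
0000101000000000
0000010000000000
0000000000000000
all cells are 0 at step 8

yes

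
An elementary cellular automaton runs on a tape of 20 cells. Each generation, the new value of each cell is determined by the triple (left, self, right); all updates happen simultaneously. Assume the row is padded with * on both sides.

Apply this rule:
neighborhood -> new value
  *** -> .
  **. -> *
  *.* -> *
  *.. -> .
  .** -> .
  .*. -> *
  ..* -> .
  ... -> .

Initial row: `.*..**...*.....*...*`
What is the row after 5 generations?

generation 1: **...*...*.....*....
generation 2: .*...*...*.....*....
generation 3: **...*...*.....*....  (repeats generation 1; period 2)
generation 5: **...*...*.....*....

**...*...*.....*....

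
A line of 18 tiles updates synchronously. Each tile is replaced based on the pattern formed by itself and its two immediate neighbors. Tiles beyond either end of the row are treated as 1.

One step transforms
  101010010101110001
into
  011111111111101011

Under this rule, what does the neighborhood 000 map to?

0

At position 15 the neighborhood is 000; the next row has 0 there.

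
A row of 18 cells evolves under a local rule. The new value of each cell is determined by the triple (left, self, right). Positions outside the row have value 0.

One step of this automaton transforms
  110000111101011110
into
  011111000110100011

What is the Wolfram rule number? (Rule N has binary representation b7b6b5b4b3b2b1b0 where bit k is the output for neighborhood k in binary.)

position 7: 111 → 0  (bit 7 = 0)
position 1: 110 → 1  (bit 6 = 1)
position 10: 101 → 1  (bit 5 = 1)
position 2: 100 → 1  (bit 4 = 1)
position 0: 011 → 0  (bit 3 = 0)
position 11: 010 → 0  (bit 2 = 0)
position 5: 001 → 1  (bit 1 = 1)
position 3: 000 → 1  (bit 0 = 1)
bits b7..b0 = 01110011 = 115

115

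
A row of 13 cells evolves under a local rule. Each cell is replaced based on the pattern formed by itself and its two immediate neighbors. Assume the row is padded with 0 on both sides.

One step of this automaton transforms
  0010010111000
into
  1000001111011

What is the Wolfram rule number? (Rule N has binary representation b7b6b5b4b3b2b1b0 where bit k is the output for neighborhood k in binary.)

233

position 8: 111 → 1  (bit 7 = 1)
position 9: 110 → 1  (bit 6 = 1)
position 6: 101 → 1  (bit 5 = 1)
position 3: 100 → 0  (bit 4 = 0)
position 7: 011 → 1  (bit 3 = 1)
position 2: 010 → 0  (bit 2 = 0)
position 1: 001 → 0  (bit 1 = 0)
position 0: 000 → 1  (bit 0 = 1)
bits b7..b0 = 11101001 = 233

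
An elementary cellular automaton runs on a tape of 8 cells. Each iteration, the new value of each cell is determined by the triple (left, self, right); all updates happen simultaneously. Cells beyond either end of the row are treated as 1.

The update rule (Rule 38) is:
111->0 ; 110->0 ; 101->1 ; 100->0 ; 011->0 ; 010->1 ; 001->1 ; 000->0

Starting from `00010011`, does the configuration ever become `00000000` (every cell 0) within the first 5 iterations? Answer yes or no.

00110100
01001101
11010010
00110111
01001000
iteration 5 is 01001000, still not uniform 0

no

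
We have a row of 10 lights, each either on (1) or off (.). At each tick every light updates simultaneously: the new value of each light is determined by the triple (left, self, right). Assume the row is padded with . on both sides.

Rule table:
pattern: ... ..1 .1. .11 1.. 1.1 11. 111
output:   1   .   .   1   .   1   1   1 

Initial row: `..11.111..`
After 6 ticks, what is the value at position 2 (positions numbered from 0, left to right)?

1

1.111111.1
.11111111.
.11111111.  (fixed point — unchanged through tick 6)
position 2 holds 1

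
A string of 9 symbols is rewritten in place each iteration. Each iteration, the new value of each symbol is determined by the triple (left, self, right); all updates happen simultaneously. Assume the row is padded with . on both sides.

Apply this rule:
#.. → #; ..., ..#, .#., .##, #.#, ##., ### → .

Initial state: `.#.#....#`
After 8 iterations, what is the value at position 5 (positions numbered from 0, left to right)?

.

iteration 1: ....#....
iteration 2: .....#...
iteration 3: ......#..
iteration 4: .......#.
iteration 5: ........#
iteration 6: .........
iteration 7: .........  (fixed point — unchanged through iteration 8)
position 5 holds .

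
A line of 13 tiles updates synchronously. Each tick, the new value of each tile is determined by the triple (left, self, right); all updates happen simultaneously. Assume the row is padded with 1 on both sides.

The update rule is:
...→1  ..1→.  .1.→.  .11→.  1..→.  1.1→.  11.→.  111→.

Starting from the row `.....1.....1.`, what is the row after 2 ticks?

tick 1: .111...111...
tick 2: .....1.....1.

.....1.....1.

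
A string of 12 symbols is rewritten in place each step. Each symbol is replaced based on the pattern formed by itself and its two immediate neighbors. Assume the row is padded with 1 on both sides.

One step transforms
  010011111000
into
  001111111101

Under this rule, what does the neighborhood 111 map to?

At position 5 the neighborhood is 111; the next row has 1 there.

1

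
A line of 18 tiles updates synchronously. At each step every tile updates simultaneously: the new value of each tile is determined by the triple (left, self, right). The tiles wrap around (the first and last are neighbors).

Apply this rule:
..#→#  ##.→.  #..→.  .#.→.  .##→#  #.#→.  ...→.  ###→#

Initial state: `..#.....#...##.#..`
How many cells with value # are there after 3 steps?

4

.#.....#...##.....
#.....#...##......
.....#...##......#
count of #: 4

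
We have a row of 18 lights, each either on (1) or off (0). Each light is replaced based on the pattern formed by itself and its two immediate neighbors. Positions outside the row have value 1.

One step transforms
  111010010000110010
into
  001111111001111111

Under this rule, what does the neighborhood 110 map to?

1

At position 2 the neighborhood is 110; the next row has 1 there.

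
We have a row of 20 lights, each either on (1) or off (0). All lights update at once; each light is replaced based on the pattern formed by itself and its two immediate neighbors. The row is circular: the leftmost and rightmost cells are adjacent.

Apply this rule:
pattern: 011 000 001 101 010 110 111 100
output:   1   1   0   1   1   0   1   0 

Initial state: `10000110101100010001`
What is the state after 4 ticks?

10111111000111111100

tick 1: 00110101111001010101
tick 2: 00101111110001111111
tick 3: 00111111100101111110
tick 4: 10111111000111111100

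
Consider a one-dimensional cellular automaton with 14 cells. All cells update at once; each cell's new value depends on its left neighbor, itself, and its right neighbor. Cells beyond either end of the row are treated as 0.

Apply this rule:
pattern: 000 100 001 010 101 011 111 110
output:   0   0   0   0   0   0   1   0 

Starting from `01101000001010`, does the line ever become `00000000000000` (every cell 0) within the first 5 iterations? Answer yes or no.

00000000000000
all cells are 0 at iteration 1

yes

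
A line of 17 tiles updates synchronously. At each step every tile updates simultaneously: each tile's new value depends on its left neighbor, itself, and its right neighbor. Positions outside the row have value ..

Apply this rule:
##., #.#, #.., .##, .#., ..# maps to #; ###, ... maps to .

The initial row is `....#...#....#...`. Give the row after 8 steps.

#.##..##.##....##

...###.###..###..
..##.###.####.##.
.#####.###..#####
##...###.####...#
###.##.###..##.##
#.######.########
###....###......#
#.##..##.##....##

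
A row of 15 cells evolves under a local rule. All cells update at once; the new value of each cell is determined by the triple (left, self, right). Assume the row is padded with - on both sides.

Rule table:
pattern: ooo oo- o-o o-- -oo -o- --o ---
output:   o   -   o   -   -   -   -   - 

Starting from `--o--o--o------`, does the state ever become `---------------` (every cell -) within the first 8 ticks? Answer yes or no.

yes

---------------
all cells are - at tick 1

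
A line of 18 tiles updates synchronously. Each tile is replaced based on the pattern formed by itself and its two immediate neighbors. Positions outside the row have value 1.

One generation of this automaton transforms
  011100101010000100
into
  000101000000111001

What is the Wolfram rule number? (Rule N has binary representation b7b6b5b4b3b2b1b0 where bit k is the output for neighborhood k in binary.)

67

position 2: 111 → 0  (bit 7 = 0)
position 3: 110 → 1  (bit 6 = 1)
position 0: 101 → 0  (bit 5 = 0)
position 4: 100 → 0  (bit 4 = 0)
position 1: 011 → 0  (bit 3 = 0)
position 6: 010 → 0  (bit 2 = 0)
position 5: 001 → 1  (bit 1 = 1)
position 12: 000 → 1  (bit 0 = 1)
bits b7..b0 = 01000011 = 67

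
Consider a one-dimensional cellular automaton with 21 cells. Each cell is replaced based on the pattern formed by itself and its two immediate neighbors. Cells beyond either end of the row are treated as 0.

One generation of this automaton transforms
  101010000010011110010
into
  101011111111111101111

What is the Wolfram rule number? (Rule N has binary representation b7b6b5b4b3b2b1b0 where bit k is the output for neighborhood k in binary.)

position 14: 111 → 1  (bit 7 = 1)
position 16: 110 → 0  (bit 6 = 0)
position 1: 101 → 0  (bit 5 = 0)
position 5: 100 → 1  (bit 4 = 1)
position 13: 011 → 1  (bit 3 = 1)
position 0: 010 → 1  (bit 2 = 1)
position 9: 001 → 1  (bit 1 = 1)
position 6: 000 → 1  (bit 0 = 1)
bits b7..b0 = 10011111 = 159

159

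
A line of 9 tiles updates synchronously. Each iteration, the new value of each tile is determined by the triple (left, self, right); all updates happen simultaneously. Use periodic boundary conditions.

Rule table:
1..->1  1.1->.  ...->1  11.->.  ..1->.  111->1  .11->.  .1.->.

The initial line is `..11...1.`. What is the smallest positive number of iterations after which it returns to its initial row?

iteration 1: 1...11..1
iteration 2: .11...1..
iteration 3: ...11..11
iteration 4: 11...1...
iteration 5: ..11..11.
iteration 6: 1...1...1
iteration 7: .11..11..
iteration 8: ...1...11
iteration 9: 11..11...
iteration 10: ..1...11.
iteration 11: 1..11...1
iteration 12: .1...11..
iteration 13: ..11...11
iteration 14: 1...11...
iteration 15: .11...11.
iteration 16: ...11...1
iteration 17: 11...11..
iteration 18: ..11...1.

18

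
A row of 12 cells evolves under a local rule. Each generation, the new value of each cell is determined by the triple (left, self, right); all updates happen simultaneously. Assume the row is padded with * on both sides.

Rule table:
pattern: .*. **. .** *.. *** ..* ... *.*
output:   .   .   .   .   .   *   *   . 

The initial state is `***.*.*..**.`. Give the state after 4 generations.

generation 1: ........*...
generation 2: .*******..**
generation 3: .........*..
generation 4: .********..*

.********..*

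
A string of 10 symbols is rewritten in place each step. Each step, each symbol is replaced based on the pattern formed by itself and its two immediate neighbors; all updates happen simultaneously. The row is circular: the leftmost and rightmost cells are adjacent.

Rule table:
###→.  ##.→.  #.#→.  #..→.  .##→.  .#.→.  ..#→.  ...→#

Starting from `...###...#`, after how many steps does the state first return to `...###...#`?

.#.....#..
...###...#

2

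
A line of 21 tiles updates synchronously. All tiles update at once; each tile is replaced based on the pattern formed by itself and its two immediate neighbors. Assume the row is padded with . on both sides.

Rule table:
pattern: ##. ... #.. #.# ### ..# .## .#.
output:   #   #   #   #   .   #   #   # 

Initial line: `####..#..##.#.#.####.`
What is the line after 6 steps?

####............#####

step 1: #..##############..##
step 2: ####............#####
step 3: #..##############...#
step 4: ####............#####  (repeats step 2; period 2)
step 6: ####............#####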